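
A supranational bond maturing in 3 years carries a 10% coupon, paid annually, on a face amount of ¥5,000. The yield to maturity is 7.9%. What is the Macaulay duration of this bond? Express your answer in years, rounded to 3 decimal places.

2.743 years

Periodic yield y = 0.079. Discount each cash flow and weight by its year:
  t   CF        PV=CF/(1+0.079)^t    t·PV
  1       500.00       463.3920       463.3920
  2       500.00       429.4643       858.9287
  3     5,500.00     4,378.2278    13,134.6834
  Σ                  5,271.0842    14,457.0042
Price P = Σ PV = 5,271.0842.
Macaulay duration = Σ(t·PV) / P = 14,457.0042 / 5,271.0842 = 2.74270 years.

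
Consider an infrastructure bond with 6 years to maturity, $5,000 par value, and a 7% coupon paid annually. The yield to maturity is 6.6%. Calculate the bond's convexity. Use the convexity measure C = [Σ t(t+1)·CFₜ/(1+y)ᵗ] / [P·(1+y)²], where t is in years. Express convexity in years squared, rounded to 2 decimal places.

29.72

With y = 0.066:
  t   CF        PV=CF/(1+0.066)^t    t·PV        t(t+1)·PV
  1       350.00       328.3302       328.3302         656.6604
  2       350.00       308.0021       616.0041       1,848.0124
  3       350.00       288.9325       866.7976       3,467.1903
  4       350.00       271.0436     1,084.1746       5,420.8729
  5       350.00       254.2623     1,271.3116       7,627.8699
  6     5,350.00     3,645.9487    21,875.6922     153,129.8455
  Σ                  5,096.5195    26,042.3103     172,150.4513
P = 5,096.5195.
Convexity = Σ t(t+1)·PV / [P·(1+y)²] = 172,150.4513 / (5,096.5195 × 1.136356) = 29.72488.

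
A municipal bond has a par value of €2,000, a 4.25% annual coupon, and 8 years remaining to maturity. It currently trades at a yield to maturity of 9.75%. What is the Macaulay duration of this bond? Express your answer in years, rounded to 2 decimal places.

Periodic yield y = 0.0975. Discount each cash flow and weight by its year:
  t   CF        PV=CF/(1+0.0975)^t    t·PV
  1        85.00        77.4487        77.4487
  2        85.00        70.5683       141.1367
  3        85.00        64.2992       192.8975
  4        85.00        58.5869       234.3478
  5        85.00        53.3822       266.9109
  6        85.00        48.6398       291.8388
  7        85.00        44.3187       310.2311
  8     2,085.00       990.5350     7,924.2800
  Σ                  1,407.7789     9,439.0914
Price P = Σ PV = 1,407.7789.
Macaulay duration = Σ(t·PV) / P = 9,439.0914 / 1,407.7789 = 6.70495 years.

6.70 years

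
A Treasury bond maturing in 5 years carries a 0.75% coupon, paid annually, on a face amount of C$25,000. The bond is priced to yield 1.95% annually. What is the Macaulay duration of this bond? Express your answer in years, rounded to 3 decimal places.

Periodic yield y = 0.0195. Discount each cash flow and weight by its year:
  t   CF        PV=CF/(1+0.0195)^t    t·PV
  1       187.50       183.9137       183.9137
  2       187.50       180.3960       360.7919
  3       187.50       176.9455       530.8366
  4       187.50       173.5611       694.2443
  5    25,187.50    22,869.0915   114,345.4577
  Σ                 23,583.9078   116,115.2442
Price P = Σ PV = 23,583.9078.
Macaulay duration = Σ(t·PV) / P = 116,115.2442 / 23,583.9078 = 4.92349 years.

4.923 years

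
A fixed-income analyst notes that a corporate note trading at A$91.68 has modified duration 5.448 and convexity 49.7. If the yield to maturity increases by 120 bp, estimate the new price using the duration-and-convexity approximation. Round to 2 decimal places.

Duration effect: -D_mod·Δy = -5.448 × (+0.012) = -0.065376
Convexity effect: ½·C·(Δy)² = 0.5 × 49.7 × (0.012)² = +0.0035784
ΔP/P ≈ -0.065376 + 0.0035784 = -0.0617976
New price ≈ 91.68 × (1 - 0.0617976) = 86.014396032.

A$86.01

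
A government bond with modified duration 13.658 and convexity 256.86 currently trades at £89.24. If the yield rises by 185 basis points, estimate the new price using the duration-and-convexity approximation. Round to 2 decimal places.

Duration effect: -D_mod·Δy = -13.658 × (+0.0185) = -0.252673
Convexity effect: ½·C·(Δy)² = 0.5 × 256.86 × (0.0185)² = +0.0439551675
ΔP/P ≈ -0.252673 + 0.0439551675 = -0.2087178325
New price ≈ 89.24 × (1 - 0.2087178325) = 70.6140206277.

£70.61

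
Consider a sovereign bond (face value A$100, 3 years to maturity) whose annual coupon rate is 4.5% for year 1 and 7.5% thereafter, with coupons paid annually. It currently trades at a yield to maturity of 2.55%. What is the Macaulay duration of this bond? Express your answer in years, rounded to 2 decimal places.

Periodic yield y = 0.0255. Discount each cash flow and weight by its year:
  t   CF        PV=CF/(1+0.0255)^t    t·PV
  1         4.50         4.3881         4.3881
  2         7.50         7.1316        14.2633
  3       107.50        99.6785       299.0355
  Σ                    111.1982       317.6869
Price P = Σ PV = 111.1982.
Macaulay duration = Σ(t·PV) / P = 317.6869 / 111.1982 = 2.85694 years.

2.86 years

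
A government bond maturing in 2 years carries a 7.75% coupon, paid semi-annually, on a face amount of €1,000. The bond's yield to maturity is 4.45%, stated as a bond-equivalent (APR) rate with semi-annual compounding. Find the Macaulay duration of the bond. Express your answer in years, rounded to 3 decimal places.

Periodic yield y = 0.02225. Discount each cash flow and weight by its period:
  t   CF        PV=CF/(1+0.02225)^t    t·PV
  1        38.75        37.9066        37.9066
  2        38.75        37.0815        74.1630
  3        38.75        36.2744       108.8232
  4     1,038.75       951.2235     3,804.8939
  Σ                  1,062.4860     4,025.7867
Price P = Σ PV = 1,062.4860.
Macaulay duration = Σ(t·PV) / P = 4,025.7867 / 1,062.4860 = 3.78903 half-year periods.
In years: 3.78903 / 2 = 1.89451 years.

1.895 years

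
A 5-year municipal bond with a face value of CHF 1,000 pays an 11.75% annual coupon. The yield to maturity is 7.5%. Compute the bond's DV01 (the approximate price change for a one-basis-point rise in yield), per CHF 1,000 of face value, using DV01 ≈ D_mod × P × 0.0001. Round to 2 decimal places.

CHF 0.45

Periodic yield y = 0.075.
  t   CF        PV=CF/(1+0.075)^t    t·PV
  1       117.50       109.3023       109.3023
  2       117.50       101.6766       203.3532
  3       117.50        94.5829       283.7486
  4       117.50        87.9841       351.9362
  5     1,117.50       778.4043     3,892.0214
  Σ                  1,171.9501     4,840.3617
P = 1,171.9501; D_Mac = 4.13018 yrs; D_mod = 3.84203 yrs.
DV01 ≈ 3.84203 × 1,171.9501 × 0.0001 = 0.450266.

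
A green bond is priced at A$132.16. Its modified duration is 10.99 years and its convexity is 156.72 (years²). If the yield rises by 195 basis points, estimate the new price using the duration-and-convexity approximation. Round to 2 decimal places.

Duration effect: -D_mod·Δy = -10.99 × (+0.0195) = -0.214305
Convexity effect: ½·C·(Δy)² = 0.5 × 156.72 × (0.0195)² = +0.02979639
ΔP/P ≈ -0.214305 + 0.02979639 = -0.18450861
New price ≈ 132.16 × (1 - 0.18450861) = 107.7753421024.

A$107.78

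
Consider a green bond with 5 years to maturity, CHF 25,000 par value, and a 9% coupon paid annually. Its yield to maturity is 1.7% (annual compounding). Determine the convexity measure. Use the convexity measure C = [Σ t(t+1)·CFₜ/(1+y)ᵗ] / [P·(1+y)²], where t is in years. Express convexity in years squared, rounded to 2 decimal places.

With y = 0.017:
  t   CF        PV=CF/(1+0.017)^t    t·PV        t(t+1)·PV
  1     2,250.00     2,212.3894     2,212.3894       4,424.7788
  2     2,250.00     2,175.4075     4,350.8149      13,052.4447
  3     2,250.00     2,139.0437     6,417.1311      25,668.5245
  4     2,250.00     2,103.2878     8,413.1513      42,065.7564
  5    27,250.00    25,047.3476   125,236.7378     751,420.4266
  Σ                 33,677.4759   146,630.2245     836,631.9309
P = 33,677.4759.
Convexity = Σ t(t+1)·PV / [P·(1+y)²] = 836,631.9309 / (33,677.4759 × 1.034289) = 24.01889.

24.02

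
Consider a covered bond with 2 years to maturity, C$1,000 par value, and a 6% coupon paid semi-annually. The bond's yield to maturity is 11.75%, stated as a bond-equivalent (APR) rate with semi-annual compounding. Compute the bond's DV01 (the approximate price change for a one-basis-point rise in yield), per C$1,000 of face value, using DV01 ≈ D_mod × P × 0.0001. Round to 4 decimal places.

C$0.1623

Periodic yield y = 0.05875.
  t   CF        PV=CF/(1+0.05875)^t    t·PV
  1        30.00        28.3353        28.3353
  2        30.00        26.7630        53.5260
  3        30.00        25.2779        75.8337
  4     1,030.00       819.7162     3,278.8649
  Σ                    900.0924     3,436.5599
P = 900.0924; D_Mac = 3.81801 half-year periods = 1.90900 yrs; D_mod = 1.80307 yrs.
DV01 ≈ 1.80307 × 900.0924 × 0.0001 = 0.162293.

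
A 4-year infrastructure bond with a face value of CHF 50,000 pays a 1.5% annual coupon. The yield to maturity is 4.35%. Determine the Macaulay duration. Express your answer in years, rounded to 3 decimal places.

Periodic yield y = 0.0435. Discount each cash flow and weight by its year:
  t   CF        PV=CF/(1+0.0435)^t    t·PV
  1       750.00       718.7350       718.7350
  2       750.00       688.7734     1,377.5468
  3       750.00       660.0607     1,980.1822
  4    50,750.00    42,802.2139   171,208.8556
  Σ                 44,869.7830   175,285.3196
Price P = Σ PV = 44,869.7830.
Macaulay duration = Σ(t·PV) / P = 175,285.3196 / 44,869.7830 = 3.90653 years.

3.907 years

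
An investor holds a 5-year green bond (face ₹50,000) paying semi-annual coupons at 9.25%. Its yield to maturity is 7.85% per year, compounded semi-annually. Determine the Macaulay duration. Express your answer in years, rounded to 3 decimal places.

4.142 years

Periodic yield y = 0.03925. Discount each cash flow and weight by its period:
  t   CF        PV=CF/(1+0.03925)^t    t·PV
  1     2,312.50     2,225.1624     2,225.1624
  2     2,312.50     2,141.1233     4,282.2466
  3     2,312.50     2,060.2582     6,180.7745
  4     2,312.50     1,982.4471     7,929.7884
  5     2,312.50     1,907.5748     9,537.8740
  6     2,312.50     1,835.5302    11,013.1814
  7     2,312.50     1,766.2066    12,363.4464
  8     2,312.50     1,699.5012    13,596.0096
  9     2,312.50     1,635.3151    14,717.8358
  10   52,312.50    35,596.3234   355,963.2338
  Σ                 52,849.4422   437,809.5528
Price P = Σ PV = 52,849.4422.
Macaulay duration = Σ(t·PV) / P = 437,809.5528 / 52,849.4422 = 8.28409 half-year periods.
In years: 8.28409 / 2 = 4.14205 years.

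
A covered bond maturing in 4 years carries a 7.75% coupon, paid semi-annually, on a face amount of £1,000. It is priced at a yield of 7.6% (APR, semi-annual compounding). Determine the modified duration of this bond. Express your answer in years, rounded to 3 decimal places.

3.388 years

Periodic yield y = 0.038. First find Macaulay duration:
  t   CF        PV=CF/(1+0.038)^t    t·PV
  1        38.75        37.3314        37.3314
  2        38.75        35.9647        71.9295
  3        38.75        34.6481       103.9444
  4        38.75        33.3797       133.5188
  5        38.75        32.1577       160.7885
  6        38.75        30.9804       185.8826
  7        38.75        29.8463       208.9240
  8     1,038.75       770.7831     6,166.2652
  Σ                  1,005.0915     7,068.5843
P = 1,005.0915; Macaulay duration = 7,068.5843 / 1,005.0915 = 7.03278 half-year periods = 3.51639 years.
Modified duration = D_Mac / (1 + y) = 3.51639 / 1.038 = 3.38766 years.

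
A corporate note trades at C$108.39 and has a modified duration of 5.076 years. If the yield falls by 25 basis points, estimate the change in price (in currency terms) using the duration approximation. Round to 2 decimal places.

Duration approximation: ΔP/P ≈ -D_mod · Δy = -5.076 × (-0.0025) = +0.012690.
ΔP ≈ 108.39 × (+0.012690) = +1.3754691.

+C$1.38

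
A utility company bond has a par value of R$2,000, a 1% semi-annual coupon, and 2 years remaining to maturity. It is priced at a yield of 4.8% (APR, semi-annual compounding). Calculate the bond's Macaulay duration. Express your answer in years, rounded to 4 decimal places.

Periodic yield y = 0.024. Discount each cash flow and weight by its period:
  t   CF        PV=CF/(1+0.024)^t    t·PV
  1        10.00         9.7656         9.7656
  2        10.00         9.5367        19.0735
  3        10.00         9.3132        27.9397
  4     2,010.00     1,828.0844     7,312.3374
  Σ                  1,856.6999     7,369.1162
Price P = Σ PV = 1,856.6999.
Macaulay duration = Σ(t·PV) / P = 7,369.1162 / 1,856.6999 = 3.96893 half-year periods.
In years: 3.96893 / 2 = 1.98447 years.

1.9845 years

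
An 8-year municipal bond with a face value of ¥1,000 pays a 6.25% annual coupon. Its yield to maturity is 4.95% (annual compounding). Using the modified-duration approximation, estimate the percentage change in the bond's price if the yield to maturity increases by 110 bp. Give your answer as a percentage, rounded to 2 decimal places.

-6.92%

Periodic yield y = 0.0495. Modified duration first:
  t   CF        PV=CF/(1+0.0495)^t    t·PV
  1        62.50        59.5522        59.5522
  2        62.50        56.7434       113.4867
  3        62.50        54.0671       162.2012
  4        62.50        51.5170       206.0678
  5        62.50        49.0871       245.4357
  6        62.50        46.7719       280.6316
  7        62.50        44.5659       311.9615
  8     1,062.50       721.8873     5,775.0983
  Σ                  1,084.1919     7,154.4351
P = 1,084.1919; D_Mac = 6.59886 yrs; D_mod = 6.59886/(1+0.0495) = 6.28763 yrs.
ΔP/P ≈ -D_mod · Δy = -6.28763 × (+0.011) = -0.069164 = -6.9164%.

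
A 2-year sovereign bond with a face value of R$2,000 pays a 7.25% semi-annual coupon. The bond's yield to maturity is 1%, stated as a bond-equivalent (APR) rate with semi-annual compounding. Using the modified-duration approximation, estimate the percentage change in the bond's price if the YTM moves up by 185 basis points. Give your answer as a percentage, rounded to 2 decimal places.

Periodic yield y = 0.005. Modified duration first:
  t   CF        PV=CF/(1+0.005)^t    t·PV
  1        72.50        72.1393        72.1393
  2        72.50        71.7804       143.5608
  3        72.50        71.4233       214.2699
  4     2,072.50     2,031.5630     8,126.2520
  Σ                  2,246.9060     8,556.2219
P = 2,246.9060; D_Mac = 3.80800 half-year periods = 1.90400 yrs; D_mod = 1.90400/(1+0.005) = 1.89453 yrs.
ΔP/P ≈ -D_mod · Δy = -1.89453 × (+0.0185) = -0.035049 = -3.5049%.

-3.50%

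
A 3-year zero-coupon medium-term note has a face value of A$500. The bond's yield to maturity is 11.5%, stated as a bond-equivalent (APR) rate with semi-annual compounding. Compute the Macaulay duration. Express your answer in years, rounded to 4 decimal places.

A zero-coupon bond has a single cash flow at maturity, so its Macaulay duration equals its maturity: 3 years.
(Equivalently: 6 semi-annual periods ÷ 2 = 3 years.)

3.0000 years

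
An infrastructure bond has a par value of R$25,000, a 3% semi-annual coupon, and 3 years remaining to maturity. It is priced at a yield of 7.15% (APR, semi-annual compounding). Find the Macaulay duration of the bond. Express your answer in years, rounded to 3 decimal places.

Periodic yield y = 0.03575. Discount each cash flow and weight by its period:
  t   CF        PV=CF/(1+0.03575)^t    t·PV
  1       375.00       362.0565       362.0565
  2       375.00       349.5597       699.1194
  3       375.00       337.4943     1,012.4829
  4       375.00       325.8453     1,303.3813
  5       375.00       314.5984     1,572.9922
  6    25,375.00    20,553.0557   123,318.3342
  Σ                 22,242.6100   128,268.3665
Price P = Σ PV = 22,242.6100.
Macaulay duration = Σ(t·PV) / P = 128,268.3665 / 22,242.6100 = 5.76679 half-year periods.
In years: 5.76679 / 2 = 2.88339 years.

2.883 years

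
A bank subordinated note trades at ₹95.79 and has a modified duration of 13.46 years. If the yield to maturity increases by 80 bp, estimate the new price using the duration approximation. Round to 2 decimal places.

Duration approximation: ΔP/P ≈ -D_mod · Δy = -13.46 × (+0.008) = -0.107680.
New price ≈ 95.79 × (1 - 0.107680) = 85.4753328.

₹85.48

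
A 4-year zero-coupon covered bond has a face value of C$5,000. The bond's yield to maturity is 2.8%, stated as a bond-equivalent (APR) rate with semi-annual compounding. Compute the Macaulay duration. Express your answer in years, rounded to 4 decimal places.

4.0000 years

A zero-coupon bond has a single cash flow at maturity, so its Macaulay duration equals its maturity: 4 years.
(Equivalently: 8 semi-annual periods ÷ 2 = 4 years.)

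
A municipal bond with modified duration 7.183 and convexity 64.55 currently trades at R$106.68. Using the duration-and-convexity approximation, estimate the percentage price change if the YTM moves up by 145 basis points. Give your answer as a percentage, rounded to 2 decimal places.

-9.74%

Duration effect: -D_mod·Δy = -7.183 × (+0.0145) = -0.1041535
Convexity effect: ½·C·(Δy)² = 0.5 × 64.55 × (0.0145)² = +0.00678581875
ΔP/P ≈ -0.1041535 + 0.00678581875 = -0.09736768125
= -9.736768125%.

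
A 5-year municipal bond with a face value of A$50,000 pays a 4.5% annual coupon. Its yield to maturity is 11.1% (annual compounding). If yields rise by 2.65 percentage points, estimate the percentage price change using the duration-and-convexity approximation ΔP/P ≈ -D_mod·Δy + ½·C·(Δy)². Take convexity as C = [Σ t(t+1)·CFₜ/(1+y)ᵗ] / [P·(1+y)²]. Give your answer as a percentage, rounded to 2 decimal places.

With y = 0.111:
  t   CF        PV=CF/(1+0.111)^t    t·PV        t(t+1)·PV
  1     2,250.00     2,025.2025     2,025.2025       4,050.4050
  2     2,250.00     1,822.8646     3,645.7291      10,937.1873
  3     2,250.00     1,640.7422     4,922.2265      19,688.9061
  4     2,250.00     1,476.8156     5,907.2626      29,536.3128
  5    52,250.00    30,868.5337   154,342.6684     926,056.0104
  Σ                 37,834.1586   170,843.0891     990,268.8216
P = 37,834.1586; D_Mac = 4.51558 yrs; D_mod = 4.06443 yrs; C = 21.20513.
Duration effect: -4.06443 × (+0.0265) = -0.107707
Convexity effect: 0.5 × 21.20513 × (0.0265)² = +0.0074457
ΔP/P ≈ -0.107707 + 0.0074457 = -0.100262 = -10.0262%.

-10.03%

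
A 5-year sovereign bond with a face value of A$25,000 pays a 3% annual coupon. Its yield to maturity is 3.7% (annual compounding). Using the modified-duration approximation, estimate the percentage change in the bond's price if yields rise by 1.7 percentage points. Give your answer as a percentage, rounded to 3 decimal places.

Periodic yield y = 0.037. Modified duration first:
  t   CF        PV=CF/(1+0.037)^t    t·PV
  1       750.00       723.2401       723.2401
  2       750.00       697.4350     1,394.8700
  3       750.00       672.5506     2,017.6519
  4       750.00       648.5541     2,594.2166
  5    25,750.00    21,472.5415   107,362.7077
  Σ                 24,214.3215   114,092.6863
P = 24,214.3215; D_Mac = 4.71179 yrs; D_mod = 4.71179/(1+0.037) = 4.54367 yrs.
ΔP/P ≈ -D_mod · Δy = -4.54367 × (+0.017) = -0.077242 = -7.7242%.

-7.724%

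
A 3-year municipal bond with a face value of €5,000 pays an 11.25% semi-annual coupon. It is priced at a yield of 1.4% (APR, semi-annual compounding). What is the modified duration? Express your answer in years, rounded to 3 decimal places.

2.659 years

Periodic yield y = 0.007. First find Macaulay duration:
  t   CF        PV=CF/(1+0.007)^t    t·PV
  1       281.25       279.2949       279.2949
  2       281.25       277.3535       554.7069
  3       281.25       275.4255       826.2764
  4       281.25       273.5109     1,094.0436
  5       281.25       271.6096     1,358.0482
  6     5,281.25     5,064.7720    30,388.6322
  Σ                  6,441.9665    34,501.0024
P = 6,441.9665; Macaulay duration = 34,501.0024 / 6,441.9665 = 5.35566 half-year periods = 2.67783 years.
Modified duration = D_Mac / (1 + y) = 2.67783 / 1.007 = 2.65922 years.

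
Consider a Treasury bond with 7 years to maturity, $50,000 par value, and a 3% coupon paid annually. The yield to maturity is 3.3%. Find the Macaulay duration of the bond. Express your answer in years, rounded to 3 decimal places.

Periodic yield y = 0.033. Discount each cash flow and weight by its year:
  t   CF        PV=CF/(1+0.033)^t    t·PV
  1     1,500.00     1,452.0813     1,452.0813
  2     1,500.00     1,405.6934     2,811.3869
  3     1,500.00     1,360.7874     4,082.3623
  4     1,500.00     1,317.3160     5,269.2641
  5     1,500.00     1,275.2333     6,376.1666
  6     1,500.00     1,234.4950     7,406.9699
  7    51,500.00    41,030.3270   287,212.2891
  Σ                 49,075.9335   314,610.5203
Price P = Σ PV = 49,075.9335.
Macaulay duration = Σ(t·PV) / P = 314,610.5203 / 49,075.9335 = 6.41069 years.

6.411 years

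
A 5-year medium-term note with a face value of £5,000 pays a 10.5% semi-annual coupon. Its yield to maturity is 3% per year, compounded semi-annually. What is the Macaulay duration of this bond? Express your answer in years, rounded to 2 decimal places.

Periodic yield y = 0.015. Discount each cash flow and weight by its period:
  t   CF        PV=CF/(1+0.015)^t    t·PV
  1       262.50       258.6207       258.6207
  2       262.50       254.7987       509.5974
  3       262.50       251.0332       753.0996
  4       262.50       247.3234       989.2934
  5       262.50       243.6683     1,218.3417
  6       262.50       240.0673     1,440.4040
  7       262.50       236.5195     1,655.6367
  8       262.50       233.0242     1,864.1934
  9       262.50       229.5805     2,066.2242
  10    5,262.50     4,534.5238    45,345.2381
  Σ                  6,729.1596    56,100.6491
Price P = Σ PV = 6,729.1596.
Macaulay duration = Σ(t·PV) / P = 56,100.6491 / 6,729.1596 = 8.33695 half-year periods.
In years: 8.33695 / 2 = 4.16847 years.

4.17 years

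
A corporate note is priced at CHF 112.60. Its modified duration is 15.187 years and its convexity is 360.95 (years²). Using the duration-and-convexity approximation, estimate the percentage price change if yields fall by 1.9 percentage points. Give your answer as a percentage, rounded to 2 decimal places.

+35.37%

Duration effect: -D_mod·Δy = -15.187 × (-0.019) = +0.288553
Convexity effect: ½·C·(Δy)² = 0.5 × 360.95 × (-0.019)² = +0.065151475
ΔP/P ≈ +0.288553 + 0.065151475 = +0.353704475
= +35.3704475%.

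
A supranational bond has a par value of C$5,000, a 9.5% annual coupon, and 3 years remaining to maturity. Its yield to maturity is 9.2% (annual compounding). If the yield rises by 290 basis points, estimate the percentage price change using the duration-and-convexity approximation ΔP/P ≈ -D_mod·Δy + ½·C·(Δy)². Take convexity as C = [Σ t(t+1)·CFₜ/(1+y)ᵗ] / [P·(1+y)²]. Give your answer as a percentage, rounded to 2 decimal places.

-6.92%

With y = 0.092:
  t   CF        PV=CF/(1+0.092)^t    t·PV        t(t+1)·PV
  1       475.00       434.9817       434.9817         869.9634
  2       475.00       398.3349       796.6698       2,390.0093
  3     5,475.00     4,204.5179    12,613.5538      50,454.2151
  Σ                  5,037.8345    13,845.2052      53,714.1877
P = 5,037.8345; D_Mac = 2.74825 yrs; D_mod = 2.51671 yrs; C = 8.94128.
Duration effect: -2.51671 × (+0.029) = -0.072985
Convexity effect: 0.5 × 8.94128 × (0.029)² = +0.0037598
ΔP/P ≈ -0.072985 + 0.0037598 = -0.069225 = -6.9225%.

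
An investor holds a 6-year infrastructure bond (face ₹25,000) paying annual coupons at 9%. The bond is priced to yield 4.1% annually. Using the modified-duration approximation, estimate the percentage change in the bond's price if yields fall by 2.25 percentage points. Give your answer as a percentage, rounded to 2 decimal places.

Periodic yield y = 0.041. Modified duration first:
  t   CF        PV=CF/(1+0.041)^t    t·PV
  1     2,250.00     2,161.3833     2,161.3833
  2     2,250.00     2,076.2568     4,152.5135
  3     2,250.00     1,994.4830     5,983.4489
  4     2,250.00     1,915.9298     7,663.7193
  5     2,250.00     1,840.4705     9,202.3527
  6    27,250.00    21,412.2413   128,473.4480
  Σ                 31,400.7647   157,636.8657
P = 31,400.7647; D_Mac = 5.02016 yrs; D_mod = 5.02016/(1+0.041) = 4.82244 yrs.
ΔP/P ≈ -D_mod · Δy = -4.82244 × (-0.0225) = +0.108505 = +10.8505%.

+10.85%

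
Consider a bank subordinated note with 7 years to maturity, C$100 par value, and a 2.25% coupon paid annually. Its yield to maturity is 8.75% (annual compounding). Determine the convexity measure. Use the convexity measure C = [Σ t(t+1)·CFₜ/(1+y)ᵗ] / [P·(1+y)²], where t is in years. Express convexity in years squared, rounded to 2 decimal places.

42.31

With y = 0.0875:
  t   CF        PV=CF/(1+0.0875)^t    t·PV        t(t+1)·PV
  1         2.25         2.0690         2.0690           4.1379
  2         2.25         1.9025         3.8050          11.4150
  3         2.25         1.7494         5.2483          20.9931
  4         2.25         1.6087         6.4347          32.1733
  5         2.25         1.4792         7.3962          44.3769
  6         2.25         1.3602         8.1613          57.1289
  7       102.25        56.8406       397.8840       3,183.0722
  Σ                     67.0096       430.9983       3,353.2973
P = 67.0096.
Convexity = Σ t(t+1)·PV / [P·(1+y)²] = 3,353.2973 / (67.0096 × 1.182656) = 42.31328.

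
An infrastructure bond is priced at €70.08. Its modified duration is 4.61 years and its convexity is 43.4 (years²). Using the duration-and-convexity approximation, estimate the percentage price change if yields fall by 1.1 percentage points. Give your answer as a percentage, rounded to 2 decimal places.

Duration effect: -D_mod·Δy = -4.61 × (-0.011) = +0.050710
Convexity effect: ½·C·(Δy)² = 0.5 × 43.4 × (-0.011)² = +0.0026257
ΔP/P ≈ +0.050710 + 0.0026257 = +0.0533357
= +5.33357%.

+5.33%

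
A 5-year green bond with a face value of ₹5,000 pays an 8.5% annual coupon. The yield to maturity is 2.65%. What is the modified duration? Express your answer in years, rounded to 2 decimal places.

4.25 years

Periodic yield y = 0.0265. First find Macaulay duration:
  t   CF        PV=CF/(1+0.0265)^t    t·PV
  1       425.00       414.0283       414.0283
  2       425.00       403.3397       806.6795
  3       425.00       392.9272     1,178.7815
  4       425.00       382.7834     1,531.1337
  5     5,425.00     4,759.9783    23,799.8916
  Σ                  6,353.0569    27,730.5145
P = 6,353.0569; Macaulay duration = 27,730.5145 / 6,353.0569 = 4.36491 years.
Modified duration = D_Mac / (1 + y) = 4.36491 / 1.0265 = 4.25222 years.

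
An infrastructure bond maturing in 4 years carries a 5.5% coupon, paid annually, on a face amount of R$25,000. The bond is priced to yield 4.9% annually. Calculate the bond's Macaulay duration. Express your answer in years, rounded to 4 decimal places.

Periodic yield y = 0.049. Discount each cash flow and weight by its year:
  t   CF        PV=CF/(1+0.049)^t    t·PV
  1     1,375.00     1,310.7722     1,310.7722
  2     1,375.00     1,249.5445     2,499.0890
  3     1,375.00     1,191.1768     3,573.5305
  4    26,375.00    21,781.6370    87,126.5479
  Σ                 25,533.1304    94,509.9395
Price P = Σ PV = 25,533.1304.
Macaulay duration = Σ(t·PV) / P = 94,509.9395 / 25,533.1304 = 3.70146 years.

3.7015 years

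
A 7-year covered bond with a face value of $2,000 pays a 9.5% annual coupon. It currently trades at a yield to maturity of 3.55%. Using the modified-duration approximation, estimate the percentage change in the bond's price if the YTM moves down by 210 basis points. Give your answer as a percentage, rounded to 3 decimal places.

Periodic yield y = 0.0355. Modified duration first:
  t   CF        PV=CF/(1+0.0355)^t    t·PV
  1       190.00       183.4862       183.4862
  2       190.00       177.1958       354.3916
  3       190.00       171.1210       513.3630
  4       190.00       165.2545       661.0178
  5       190.00       159.5890       797.9452
  6       190.00       154.1179       924.7072
  7     2,190.00     1,715.5105    12,008.5738
  Σ                  2,726.2749    15,443.4849
P = 2,726.2749; D_Mac = 5.66468 yrs; D_mod = 5.66468/(1+0.0355) = 5.47048 yrs.
ΔP/P ≈ -D_mod · Δy = -5.47048 × (-0.021) = +0.114880 = +11.4880%.

+11.488%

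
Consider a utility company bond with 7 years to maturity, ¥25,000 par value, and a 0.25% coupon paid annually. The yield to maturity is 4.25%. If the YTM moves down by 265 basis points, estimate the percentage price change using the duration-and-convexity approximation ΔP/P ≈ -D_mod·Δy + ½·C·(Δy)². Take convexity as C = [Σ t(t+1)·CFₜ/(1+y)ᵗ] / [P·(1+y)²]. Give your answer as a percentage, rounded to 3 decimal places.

With y = 0.0425:
  t   CF        PV=CF/(1+0.0425)^t    t·PV        t(t+1)·PV
  1        62.50        59.9520        59.9520         119.9041
  2        62.50        57.5080       115.0159         345.0477
  3        62.50        55.1635       165.4905         661.9620
  4        62.50        52.9146       211.6585       1,058.2926
  5        62.50        50.7574       253.7872       1,522.7232
  6        62.50        48.6882       292.1291       2,044.9040
  7    25,062.50    18,728.0234   131,096.1641   1,048,769.3131
  Σ                 19,053.0072   132,194.1974   1,054,522.1467
P = 19,053.0072; D_Mac = 6.93823 yrs; D_mod = 6.65538 yrs; C = 50.92606.
Duration effect: -6.65538 × (-0.0265) = +0.176368
Convexity effect: 0.5 × 50.92606 × (-0.0265)² = +0.0178814
ΔP/P ≈ +0.176368 + 0.0178814 = +0.194249 = +19.4249%.

+19.425%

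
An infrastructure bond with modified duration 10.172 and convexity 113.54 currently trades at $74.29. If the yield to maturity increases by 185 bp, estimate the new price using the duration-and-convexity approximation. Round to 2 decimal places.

$61.75

Duration effect: -D_mod·Δy = -10.172 × (+0.0185) = -0.188182
Convexity effect: ½·C·(Δy)² = 0.5 × 113.54 × (0.0185)² = +0.0194295325
ΔP/P ≈ -0.188182 + 0.0194295325 = -0.1687524675
New price ≈ 74.29 × (1 - 0.1687524675) = 61.753379189425.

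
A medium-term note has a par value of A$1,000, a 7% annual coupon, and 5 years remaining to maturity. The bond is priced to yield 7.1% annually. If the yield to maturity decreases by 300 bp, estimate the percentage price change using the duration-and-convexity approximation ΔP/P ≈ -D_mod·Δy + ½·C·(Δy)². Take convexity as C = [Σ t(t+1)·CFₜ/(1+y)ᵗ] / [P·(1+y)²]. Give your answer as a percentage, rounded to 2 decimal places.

With y = 0.071:
  t   CF        PV=CF/(1+0.071)^t    t·PV        t(t+1)·PV
  1        70.00        65.3595        65.3595         130.7190
  2        70.00        61.0266       122.0532         366.1595
  3        70.00        56.9809       170.9428         683.7713
  4        70.00        53.2035       212.8140       1,064.0699
  5     1,070.00       759.3403     3,796.7013      22,780.2076
  Σ                    995.9108     4,367.8707      25,024.9273
P = 995.9108; D_Mac = 4.38581 yrs; D_mod = 4.09506 yrs; C = 21.90652.
Duration effect: -4.09506 × (-0.03) = +0.122852
Convexity effect: 0.5 × 21.90652 × (-0.03)² = +0.0098579
ΔP/P ≈ +0.122852 + 0.0098579 = +0.132710 = +13.2710%.

+13.27%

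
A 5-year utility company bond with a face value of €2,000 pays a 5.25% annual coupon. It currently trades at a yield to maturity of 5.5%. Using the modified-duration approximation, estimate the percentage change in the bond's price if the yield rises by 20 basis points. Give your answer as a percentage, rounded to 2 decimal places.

Periodic yield y = 0.055. Modified duration first:
  t   CF        PV=CF/(1+0.055)^t    t·PV
  1       105.00        99.5261        99.5261
  2       105.00        94.3375       188.6750
  3       105.00        89.4194       268.2583
  4       105.00        84.7578       339.0310
  5     2,105.00     1,610.6078     8,053.0391
  Σ                  1,978.6486     8,948.5295
P = 1,978.6486; D_Mac = 4.52255 yrs; D_mod = 4.52255/(1+0.055) = 4.28677 yrs.
ΔP/P ≈ -D_mod · Δy = -4.28677 × (+0.002) = -0.008574 = -0.8574%.

-0.86%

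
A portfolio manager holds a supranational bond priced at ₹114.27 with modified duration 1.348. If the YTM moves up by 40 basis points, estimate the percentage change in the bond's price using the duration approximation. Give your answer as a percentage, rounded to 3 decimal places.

Duration approximation: ΔP/P ≈ -D_mod · Δy = -1.348 × (+0.004) = -0.005392.
As a percentage: -0.5392%.

-0.539%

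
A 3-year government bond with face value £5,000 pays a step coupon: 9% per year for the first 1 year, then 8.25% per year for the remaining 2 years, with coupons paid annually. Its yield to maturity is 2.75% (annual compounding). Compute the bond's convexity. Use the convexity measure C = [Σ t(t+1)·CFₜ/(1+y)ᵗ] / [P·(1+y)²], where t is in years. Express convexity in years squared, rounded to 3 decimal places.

10.272

With y = 0.0275:
  t   CF        PV=CF/(1+0.0275)^t    t·PV        t(t+1)·PV
  1       450.00       437.9562       437.9562         875.9124
  2       412.50       390.7152       781.4304       2,344.2911
  3     5,412.50     4,989.4470    14,968.3411      59,873.3645
  Σ                  5,818.1184    16,187.7277      63,093.5681
P = 5,818.1184.
Convexity = Σ t(t+1)·PV / [P·(1+y)²] = 63,093.5681 / (5,818.1184 × 1.055756) = 10.27162.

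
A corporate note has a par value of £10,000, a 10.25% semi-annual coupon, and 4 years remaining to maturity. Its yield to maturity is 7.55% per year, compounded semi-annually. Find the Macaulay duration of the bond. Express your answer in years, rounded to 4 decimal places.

3.4107 years

Periodic yield y = 0.03775. Discount each cash flow and weight by its period:
  t   CF        PV=CF/(1+0.03775)^t    t·PV
  1       512.50       493.8569       493.8569
  2       512.50       475.8920       951.7840
  3       512.50       458.5806     1,375.7417
  4       512.50       441.8989     1,767.5955
  5       512.50       425.8240     2,129.1201
  6       512.50       410.3339     2,462.0035
  7       512.50       395.4073     2,767.8511
  8    10,512.50     7,815.6315    62,525.0517
  Σ                 10,917.4250    74,473.0044
Price P = Σ PV = 10,917.4250.
Macaulay duration = Σ(t·PV) / P = 74,473.0044 / 10,917.4250 = 6.82148 half-year periods.
In years: 6.82148 / 2 = 3.41074 years.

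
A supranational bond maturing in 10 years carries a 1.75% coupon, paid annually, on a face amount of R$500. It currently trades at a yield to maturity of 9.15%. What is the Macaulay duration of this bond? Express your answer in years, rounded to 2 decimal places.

Periodic yield y = 0.0915. Discount each cash flow and weight by its year:
  t   CF        PV=CF/(1+0.0915)^t    t·PV
  1         8.75         8.0165         8.0165
  2         8.75         7.3445        14.6889
  3         8.75         6.7288        20.1864
  4         8.75         6.1647        24.6589
  5         8.75         5.6479        28.2397
  6         8.75         5.1745        31.0468
  7         8.75         4.7407        33.1849
  8         8.75         4.3433        34.7463
  9         8.75         3.9792        35.8127
  10      508.75       211.9664     2,119.6640
  Σ                    264.1064     2,350.2449
Price P = Σ PV = 264.1064.
Macaulay duration = Σ(t·PV) / P = 2,350.2449 / 264.1064 = 8.89886 years.

8.90 years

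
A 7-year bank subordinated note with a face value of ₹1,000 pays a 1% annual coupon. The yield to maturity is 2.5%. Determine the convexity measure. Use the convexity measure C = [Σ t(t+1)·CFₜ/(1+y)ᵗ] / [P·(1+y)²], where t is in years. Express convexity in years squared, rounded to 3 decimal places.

51.105

With y = 0.025:
  t   CF        PV=CF/(1+0.025)^t    t·PV        t(t+1)·PV
  1        10.00         9.7561         9.7561          19.5122
  2        10.00         9.5181        19.0363          57.1089
  3        10.00         9.2860        27.8580         111.4319
  4        10.00         9.0595        36.2380         181.1901
  5        10.00         8.8385        44.1927         265.1563
  6        10.00         8.6230        51.7378         362.1647
  7     1,010.00       849.6779     5,947.7452      47,581.9617
  Σ                    904.7591     6,136.5641      48,578.5258
P = 904.7591.
Convexity = Σ t(t+1)·PV / [P·(1+y)²] = 48,578.5258 / (904.7591 × 1.050625) = 51.10503.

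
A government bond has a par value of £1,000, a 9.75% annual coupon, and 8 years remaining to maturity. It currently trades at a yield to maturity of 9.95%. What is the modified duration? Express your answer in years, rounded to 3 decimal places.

Periodic yield y = 0.0995. First find Macaulay duration:
  t   CF        PV=CF/(1+0.0995)^t    t·PV
  1        97.50        88.6767        88.6767
  2        97.50        80.6518       161.3036
  3        97.50        73.3532       220.0595
  4        97.50        66.7150       266.8601
  5        97.50        60.6776       303.3880
  6        97.50        55.1865       331.1193
  7        97.50        50.1924       351.3468
  8     1,097.50       513.8575     4,110.8596
  Σ                    989.3107     5,833.6137
P = 989.3107; Macaulay duration = 5,833.6137 / 989.3107 = 5.89664 years.
Modified duration = D_Mac / (1 + y) = 5.89664 / 1.0995 = 5.36302 years.

5.363 years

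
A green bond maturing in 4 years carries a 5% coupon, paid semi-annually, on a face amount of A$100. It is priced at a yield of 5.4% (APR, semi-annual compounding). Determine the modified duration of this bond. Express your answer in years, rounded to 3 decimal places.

3.575 years

Periodic yield y = 0.027. First find Macaulay duration:
  t   CF        PV=CF/(1+0.027)^t    t·PV
  1         2.50         2.4343         2.4343
  2         2.50         2.3703         4.7406
  3         2.50         2.3080         6.9239
  4         2.50         2.2473         8.9891
  5         2.50         2.1882        10.9410
  6         2.50         2.1307        12.7841
  7         2.50         2.0747        14.5226
  8       102.50        82.8248       662.5983
  Σ                     98.5781       723.9338
P = 98.5781; Macaulay duration = 723.9338 / 98.5781 = 7.34376 half-year periods = 3.67188 years.
Modified duration = D_Mac / (1 + y) = 3.67188 / 1.027 = 3.57534 years.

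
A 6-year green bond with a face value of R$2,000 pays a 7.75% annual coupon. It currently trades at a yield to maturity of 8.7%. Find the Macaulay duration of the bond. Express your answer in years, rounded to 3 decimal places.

4.995 years

Periodic yield y = 0.087. Discount each cash flow and weight by its year:
  t   CF        PV=CF/(1+0.087)^t    t·PV
  1       155.00       142.5943       142.5943
  2       155.00       131.1815       262.3630
  3       155.00       120.6822       362.0465
  4       155.00       111.0231       444.0926
  5       155.00       102.1372       510.6860
  6     2,155.00     1,306.3815     7,838.2888
  Σ                  1,913.9998     9,560.0712
Price P = Σ PV = 1,913.9998.
Macaulay duration = Σ(t·PV) / P = 9,560.0712 / 1,913.9998 = 4.99481 years.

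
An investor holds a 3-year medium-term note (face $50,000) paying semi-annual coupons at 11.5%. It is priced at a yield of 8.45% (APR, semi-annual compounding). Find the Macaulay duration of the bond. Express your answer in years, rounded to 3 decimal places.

Periodic yield y = 0.04225. Discount each cash flow and weight by its period:
  t   CF        PV=CF/(1+0.04225)^t    t·PV
  1     2,875.00     2,758.4553     2,758.4553
  2     2,875.00     2,646.6349     5,293.2699
  3     2,875.00     2,539.3475     7,618.0425
  4     2,875.00     2,436.4092     9,745.6369
  5     2,875.00     2,337.6438    11,688.2188
  6    52,875.00    41,249.5255   247,497.1532
  Σ                 53,968.0162   284,600.7766
Price P = Σ PV = 53,968.0162.
Macaulay duration = Σ(t·PV) / P = 284,600.7766 / 53,968.0162 = 5.27351 half-year periods.
In years: 5.27351 / 2 = 2.63675 years.

2.637 years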